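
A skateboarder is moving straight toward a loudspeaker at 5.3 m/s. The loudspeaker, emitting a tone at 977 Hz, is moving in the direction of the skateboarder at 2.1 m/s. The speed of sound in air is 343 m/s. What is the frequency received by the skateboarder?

Both move, so f' = f · (v + v_o)/(v − v_s).
f' = 977 × (343 + 5.3)/(343 − 2.1) = 977 × 348.3/340.9 ≈ 998 Hz.

998 Hz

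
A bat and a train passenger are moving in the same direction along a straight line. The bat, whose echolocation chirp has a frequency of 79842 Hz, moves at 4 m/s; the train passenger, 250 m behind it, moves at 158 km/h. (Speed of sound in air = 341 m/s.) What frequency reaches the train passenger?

158 km/h = 43.89 m/s.
The train passenger is behind, so the bat is moving away from it while the train passenger is moving toward the bat.
Both move, so f' = f · (v + v_o)/(v + v_s).
f' = 79842 × (341 + 43.89)/(341 + 4) = 79842 × 384.89/345 ≈ 89073 Hz.

89073 Hz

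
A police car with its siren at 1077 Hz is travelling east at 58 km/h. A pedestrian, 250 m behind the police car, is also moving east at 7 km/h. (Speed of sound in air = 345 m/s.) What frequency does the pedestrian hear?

58 km/h = 16.11 m/s; 7 km/h = 1.944 m/s.
The pedestrian is behind, so the police car is moving away from it while the pedestrian is moving toward the police car.
Both move, so f' = f · (v + v_o)/(v + v_s).
f' = 1077 × (345 + 1.944)/(345 + 16.11) = 1077 × 346.94/361.11 ≈ 1035 Hz.

1035 Hz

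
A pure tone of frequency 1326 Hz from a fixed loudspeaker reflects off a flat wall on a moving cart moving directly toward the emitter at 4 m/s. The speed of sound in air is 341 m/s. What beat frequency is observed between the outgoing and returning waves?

31.5 Hz

The flat wall on a moving cart first receives the wave as a moving observer: f₁ = f₀ · (v + u)/v = 1326 × (341 + 4)/341 ≈ 1341.6 Hz.
On reflection it acts as a source moving toward the stationary detector: f₂ = f₁ · v/(v − u) = 1341.6 × 341/337 ≈ 1357.5 Hz.
Equivalently f₂ = f₀ · (v + u)/(v − u).
Beat frequency: |f₂ − f₀| = 2u·f₀/(v − u) = 2 × 4 × 1326/337 ≈ 31.5 Hz.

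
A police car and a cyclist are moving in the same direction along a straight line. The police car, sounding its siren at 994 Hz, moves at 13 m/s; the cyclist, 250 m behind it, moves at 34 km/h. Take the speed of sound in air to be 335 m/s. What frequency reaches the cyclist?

34 km/h = 9.444 m/s.
The cyclist is behind, so the police car is moving away from it while the cyclist is moving toward the police car.
General Doppler shift: f' = f · (v + v_o)/(v + v_s).
f' = 994 × (335 + 9.444)/(335 + 13) = 994 × 344.44/348 ≈ 984 Hz.

984 Hz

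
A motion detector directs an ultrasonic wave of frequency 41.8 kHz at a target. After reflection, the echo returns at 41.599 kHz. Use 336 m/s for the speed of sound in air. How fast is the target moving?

0.81 m/s

Double Doppler shift off a moving reflector: f₂ = f₀ · (v + u)/(v − u) (u > 0 toward emitter).
Rearranging, u = v · (f₂ − f₀)/(f₂ + f₀) = 336 × -0.201/83.399 ≈ -0.81 m/s.
So the target is moving at 0.81 m/s away from the emitter.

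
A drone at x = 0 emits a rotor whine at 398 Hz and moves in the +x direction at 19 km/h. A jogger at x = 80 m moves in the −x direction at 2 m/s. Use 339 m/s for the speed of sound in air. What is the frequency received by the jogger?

407 Hz

19 km/h = 5.278 m/s.
The observer lies on the +x side, so the source is heading toward the observer and the observer is heading toward the source.
With source approaching and observer approaching, f' = f · (v + v_o)/(v − v_s).
f' = 398 × (339 + 2)/(339 − 5.278) = 398 × 341/333.72 ≈ 407 Hz.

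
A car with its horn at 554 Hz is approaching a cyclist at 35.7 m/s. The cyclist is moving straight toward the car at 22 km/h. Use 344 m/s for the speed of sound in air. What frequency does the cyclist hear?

629 Hz

22 km/h = 6.111 m/s.
With source approaching and observer approaching, f' = f · (v + v_o)/(v − v_s).
f' = 554 × (344 + 6.111)/(344 − 35.7) = 554 × 350.11/308.3 ≈ 629 Hz.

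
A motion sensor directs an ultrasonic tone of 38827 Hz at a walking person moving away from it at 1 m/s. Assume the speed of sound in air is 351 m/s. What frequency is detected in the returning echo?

38606 Hz

At the walking person (a moving observer), f₁ = f₀ · (v − u)/v = 38827 × 350/351 ≈ 38716 Hz.
On reflection it acts as a source moving away from the stationary detector: f₂ = f₁ · v/(v + u) = 38716 × 351/352 ≈ 38606 Hz.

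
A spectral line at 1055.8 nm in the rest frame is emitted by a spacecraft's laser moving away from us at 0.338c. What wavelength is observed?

1501.0 nm

Relativistic Doppler for wavelength: λ' = λ₀ · √((1 + β)/(1 − β)).
λ' = 1055.8 × √(1.3380/0.6620) = 1055.8 × 1.42167 ≈ 1501.0 nm.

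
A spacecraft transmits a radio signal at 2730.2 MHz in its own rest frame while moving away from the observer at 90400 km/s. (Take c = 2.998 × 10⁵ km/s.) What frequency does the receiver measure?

2000.0 MHz

β = v/c = 90400/299800 = 0.3015.
Relativistic Doppler for frequency: f' = f₀ · √((1 − β)/(1 + β)).
f' = 2730.2 × √(0.6985/1.3015) = 2730.2 × 0.73256 ≈ 2000.0 MHz.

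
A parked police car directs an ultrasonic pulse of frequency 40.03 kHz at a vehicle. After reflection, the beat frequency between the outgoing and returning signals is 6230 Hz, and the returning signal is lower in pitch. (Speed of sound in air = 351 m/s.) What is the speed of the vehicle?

Double Doppler shift off a moving reflector: f₂ = f₀ · (v + u)/(v − u) (u > 0 toward emitter).
Returning signal is lower, so f₂ = f₀ − Δf = 40030 − 6230 = 33800 Hz.
Rearranging, u = v · (f₂ − f₀)/(f₂ + f₀) = 351 × -6230/73830 ≈ -30 m/s.
So the vehicle is moving at 30 m/s away from the emitter.

30 m/s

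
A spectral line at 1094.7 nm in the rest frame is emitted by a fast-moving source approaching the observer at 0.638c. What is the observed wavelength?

Relativistic Doppler for wavelength: λ' = λ₀ · √((1 − β)/(1 + β)).
λ' = 1094.7 × √(0.3620/1.6380) = 1094.7 × 0.47011 ≈ 514.6 nm.

514.6 nm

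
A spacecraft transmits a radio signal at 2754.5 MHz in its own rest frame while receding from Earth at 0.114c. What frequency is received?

2456.5 MHz

Relativistic Doppler for frequency: f' = f₀ · √((1 − β)/(1 + β)).
f' = 2754.5 × √(0.8860/1.1140) = 2754.5 × 0.89181 ≈ 2456.5 MHz.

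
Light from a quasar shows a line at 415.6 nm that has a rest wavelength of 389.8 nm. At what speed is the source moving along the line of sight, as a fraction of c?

λ'/λ₀ = 1.0662 > 1 (redshift), so the source is receding.
λ'/λ₀ = √((1 + β)/(1 − β)) for a receding source ⇒ β = (r² − 1)/(r² + 1) with r = λ'/λ₀.
β = (1.1368 − 1)/(1.1368 + 1) ≈ 0.064.

0.064c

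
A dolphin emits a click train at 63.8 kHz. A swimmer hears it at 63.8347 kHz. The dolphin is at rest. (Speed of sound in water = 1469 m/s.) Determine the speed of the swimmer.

0.80 m/s

f' > f, so the swimmer is approaching.
f' = f · (v + v_o)/v ⇒ v_o = v · |f'/f − 1|.
v_o = 1469 × |63.8347/63.8 − 1| = 1469 × 0.0005439 ≈ 0.80 m/s.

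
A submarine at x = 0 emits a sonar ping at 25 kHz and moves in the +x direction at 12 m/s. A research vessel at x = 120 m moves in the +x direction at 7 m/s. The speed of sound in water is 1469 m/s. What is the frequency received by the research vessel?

25.1 kHz

The observer lies on the +x side, so the source is heading toward the observer and the observer is heading away from the source.
General Doppler shift: f' = f · (v − v_o)/(v − v_s).
f' = 25 × (1469 − 7)/(1469 − 12) = 25 × 1462/1457 ≈ 25.1 kHz.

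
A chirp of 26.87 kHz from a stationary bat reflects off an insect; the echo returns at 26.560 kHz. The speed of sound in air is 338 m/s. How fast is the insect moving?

1.96 m/s

Double Doppler shift off a moving reflector: f₂ = f₀ · (v + u)/(v − u) (u > 0 toward emitter).
Rearranging, u = v · (f₂ − f₀)/(f₂ + f₀) = 338 × -0.310/53.430 ≈ -1.96 m/s.
So the insect is moving at 1.96 m/s away from the emitter.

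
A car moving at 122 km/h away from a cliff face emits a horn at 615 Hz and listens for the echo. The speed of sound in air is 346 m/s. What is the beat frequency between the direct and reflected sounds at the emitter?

110 Hz

122 km/h = 33.89 m/s.
The cliff face receives the sound from a moving source: f₁ = f₀ · v/(v + v_e) = 615 × 346/379.89 ≈ 560.1 Hz.
On the return leg the car is a moving observer: f₂ = f₁ · (v − v_e)/v = 560.1 × 312.11/346 ≈ 505.3 Hz.
Beat against the emitted tone: |f₂ − f₀| = 2v_e·f₀/(v + v_e) = 2 × 33.89 × 615/379.89 ≈ 110 Hz.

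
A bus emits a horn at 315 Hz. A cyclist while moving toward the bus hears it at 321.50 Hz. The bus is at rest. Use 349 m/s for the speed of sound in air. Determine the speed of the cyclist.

f' = f · (v + v_o)/v ⇒ v_o = v · |f'/f − 1|.
v_o = 349 × |321.50/315 − 1| = 349 × 0.02063 ≈ 7.2 m/s.

7.2 m/s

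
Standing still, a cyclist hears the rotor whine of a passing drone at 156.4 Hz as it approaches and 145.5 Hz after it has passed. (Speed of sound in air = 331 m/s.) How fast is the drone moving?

f₁/f₂ = (v + v_s)/(v − v_s), so v_s = v · (f₁ − f₂)/(f₁ + f₂).
v_s = 331 × (156.4 − 145.5)/(156.4 + 145.5) = 331 × 10.9/301.9 ≈ 12.0 m/s.

12.0 m/s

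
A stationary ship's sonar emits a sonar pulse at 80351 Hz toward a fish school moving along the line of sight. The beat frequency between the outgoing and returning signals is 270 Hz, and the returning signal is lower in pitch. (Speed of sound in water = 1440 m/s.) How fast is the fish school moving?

2.42 m/s

Double Doppler shift off a moving reflector: f₂ = f₀ · (v + u)/(v − u) (u > 0 toward emitter).
Returning signal is lower, so f₂ = f₀ − Δf = 80351 − 270 = 80081 Hz.
Rearranging, u = v · (f₂ − f₀)/(f₂ + f₀) = 1440 × -270/160432 ≈ -2.42 m/s.
So the fish school is moving at 2.42 m/s away from the emitter.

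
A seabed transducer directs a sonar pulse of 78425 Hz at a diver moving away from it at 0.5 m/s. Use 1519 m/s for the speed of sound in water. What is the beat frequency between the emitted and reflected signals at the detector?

The diver first receives the wave as a moving observer: f₁ = f₀ · (v − u)/v = 78425 × (1519 − 0.5)/1519 ≈ 78399.2 Hz.
The reflection then acts as a moving source: f₂ = f₁ · v/(v + u) ≈ 78373.4 Hz.
Equivalently f₂ = f₀ · (v − u)/(v + u).
Beat frequency: |f₂ − f₀| = 2u·f₀/(v + u) = 2 × 0.5 × 78425/1519.5 ≈ 51.6 Hz.

51.6 Hz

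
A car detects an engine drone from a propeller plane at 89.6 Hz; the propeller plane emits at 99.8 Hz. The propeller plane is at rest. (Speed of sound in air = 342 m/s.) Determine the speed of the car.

35 m/s

f' < f, so the car is receding.
f' = f · (v − v_o)/v ⇒ v_o = v · |f'/f − 1|.
v_o = 342 × |89.6/99.8 − 1| = 342 × 0.1022 ≈ 35 m/s.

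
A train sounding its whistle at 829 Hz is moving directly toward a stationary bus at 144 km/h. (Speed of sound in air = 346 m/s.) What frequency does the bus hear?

144 km/h = 40 m/s.
Moving source, stationary observer: f' = f · v/(v − v_s) since the source is approaching.
f' = 829 × 346/(346 − 40) = 829 × 346/306 ≈ 937 Hz.

937 Hz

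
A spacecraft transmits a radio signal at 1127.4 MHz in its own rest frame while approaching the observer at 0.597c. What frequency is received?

2244.3 MHz

Relativistic Doppler for frequency: f' = f₀ · √((1 + β)/(1 − β)).
f' = 1127.4 × √(1.5970/0.4030) = 1127.4 × 1.99067 ≈ 2244.3 MHz.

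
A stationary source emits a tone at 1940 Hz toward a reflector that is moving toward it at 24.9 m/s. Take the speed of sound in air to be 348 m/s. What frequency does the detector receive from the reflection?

2239 Hz

At the reflector (a moving observer), f₁ = f₀ · (v + u)/v = 1940 × 372.9/348 ≈ 2079 Hz.
On reflection it acts as a source moving toward the stationary detector: f₂ = f₁ · v/(v − u) = 2079 × 348/323.1 ≈ 2239 Hz.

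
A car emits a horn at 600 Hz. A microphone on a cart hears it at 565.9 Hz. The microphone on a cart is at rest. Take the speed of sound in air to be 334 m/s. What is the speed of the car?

20.1 m/s

f' < f, so the car is receding.
f' = f · v/(v + v_s) ⇒ v_s = v · |1 − f/f'|.
v_s = 334 × |1 − 600/565.9| = 334 × 0.06026 ≈ 20.1 m/s.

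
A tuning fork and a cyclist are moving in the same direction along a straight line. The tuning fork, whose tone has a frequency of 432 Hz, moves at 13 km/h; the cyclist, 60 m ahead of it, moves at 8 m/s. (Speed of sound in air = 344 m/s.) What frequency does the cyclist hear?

13 km/h = 3.611 m/s.
The cyclist is ahead, so the tuning fork is moving toward it while the cyclist is moving away from the tuning fork.
Both move, so f' = f · (v − v_o)/(v − v_s).
f' = 432 × (344 − 8)/(344 − 3.611) = 432 × 336/340.39 ≈ 426 Hz.

426 Hz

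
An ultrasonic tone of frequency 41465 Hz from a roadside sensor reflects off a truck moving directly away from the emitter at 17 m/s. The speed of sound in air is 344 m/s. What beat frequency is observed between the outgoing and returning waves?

The truck first receives the wave as a moving observer: f₁ = f₀ · (v − u)/v = 41465 × (344 − 17)/344 ≈ 39416 Hz.
On reflection it acts as a source moving away from the stationary detector: f₂ = f₁ · v/(v + u) = 39416 × 344/361 ≈ 37560 Hz.
Equivalently f₂ = f₀ · (v − u)/(v + u).
Beat frequency: |f₂ − f₀| = 2u·f₀/(v + u) = 2 × 17 × 41465/361 ≈ 3905 Hz.

3905 Hz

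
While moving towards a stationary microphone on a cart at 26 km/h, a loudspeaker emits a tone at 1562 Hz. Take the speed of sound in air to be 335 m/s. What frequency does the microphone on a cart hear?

1596 Hz

26 km/h = 7.222 m/s.
Only the source moves, toward the listener, so f' = f · v/(v − v_s).
f' = 1562 × 335/(335 − 7.222) = 1562 × 335/327.8 ≈ 1596 Hz.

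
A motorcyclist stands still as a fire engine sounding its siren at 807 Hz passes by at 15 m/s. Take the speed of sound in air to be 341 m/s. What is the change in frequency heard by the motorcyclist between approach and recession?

71.1 Hz

Approaching: f₁ = f · v/(v − v_s) = 807 × 341/326 ≈ 844.1 Hz.
Receding: f₂ = f · v/(v + v_s) = 807 × 341/356 ≈ 773.0 Hz.
Drop: f₁ − f₂ = 2f·v·v_s/(v² − v_s²) = 2 × 807 × 341 × 15/(341² − 15²) ≈ 71.1 Hz.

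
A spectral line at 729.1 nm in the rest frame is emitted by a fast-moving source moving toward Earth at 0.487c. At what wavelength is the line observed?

Relativistic Doppler for wavelength: λ' = λ₀ · √((1 − β)/(1 + β)).
λ' = 729.1 × √(0.5130/1.4870) = 729.1 × 0.58736 ≈ 428.2 nm.

428.2 nm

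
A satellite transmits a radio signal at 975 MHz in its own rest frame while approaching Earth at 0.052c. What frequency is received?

1027.1 MHz

Relativistic Doppler for frequency: f' = f₀ · √((1 + β)/(1 − β)).
f' = 975 × √(1.0520/0.9480) = 975 × 1.05343 ≈ 1027.1 MHz.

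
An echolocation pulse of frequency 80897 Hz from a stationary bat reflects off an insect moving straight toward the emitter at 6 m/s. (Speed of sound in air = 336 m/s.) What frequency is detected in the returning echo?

83839 Hz

The insect first receives the wave as a moving observer: f₁ = f₀ · (v + u)/v = 80897 × (336 + 6)/336 ≈ 82342 Hz.
On reflection it acts as a source moving toward the stationary detector: f₂ = f₁ · v/(v − u) = 82342 × 336/330 ≈ 83839 Hz.
Equivalently f₂ = f₀ · (v + u)/(v − u).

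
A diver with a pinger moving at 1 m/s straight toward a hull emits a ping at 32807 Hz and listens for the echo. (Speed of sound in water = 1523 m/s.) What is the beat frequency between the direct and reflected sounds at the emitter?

43.1 Hz

The hull receives the sound from a moving source: f₁ = f₀ · v/(v − v_e) = 32807 × 1523/1522 ≈ 32828.6 Hz.
On the return leg the diver with a pinger is a moving observer: f₂ = f₁ · (v + v_e)/v = 32828.6 × 1524/1523 ≈ 32850.1 Hz.
Beat against the emitted tone: |f₂ − f₀| = 2v_e·f₀/(v − v_e) = 2 × 1 × 32807/1522 ≈ 43.1 Hz.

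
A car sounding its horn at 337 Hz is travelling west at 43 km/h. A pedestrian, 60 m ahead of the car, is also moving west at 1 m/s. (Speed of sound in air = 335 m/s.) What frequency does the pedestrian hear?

43 km/h = 11.94 m/s.
The pedestrian is ahead, so the car is moving toward it while the pedestrian is moving away from the car.
Both move, so f' = f · (v − v_o)/(v − v_s).
f' = 337 × (335 − 1)/(335 − 11.94) = 337 × 334/323.06 ≈ 348 Hz.

348 Hz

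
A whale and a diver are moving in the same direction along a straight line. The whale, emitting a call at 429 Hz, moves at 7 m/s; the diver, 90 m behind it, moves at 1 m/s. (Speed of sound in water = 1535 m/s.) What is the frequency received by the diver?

427 Hz

The diver is behind, so the whale is moving away from it while the diver is moving toward the whale.
General Doppler shift: f' = f · (v + v_o)/(v + v_s).
f' = 429 × (1535 + 1)/(1535 + 7) = 429 × 1536/1542 ≈ 427 Hz.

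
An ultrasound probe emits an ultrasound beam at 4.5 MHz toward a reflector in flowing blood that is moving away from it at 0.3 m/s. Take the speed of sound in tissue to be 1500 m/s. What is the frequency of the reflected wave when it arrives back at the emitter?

4.498 MHz

The reflector in flowing blood first receives the wave as a moving observer: f₁ = f₀ · (v − u)/v = 4.5 × (1500 − 0.3)/1500 ≈ 4.499 MHz.
The reflection then acts as a moving source: f₂ = f₁ · v/(v + u) ≈ 4.498 MHz.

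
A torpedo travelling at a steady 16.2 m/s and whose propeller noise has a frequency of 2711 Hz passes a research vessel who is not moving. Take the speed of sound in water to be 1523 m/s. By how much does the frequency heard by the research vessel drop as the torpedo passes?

57.7 Hz

Approaching: f₁ = f · v/(v − v_s) = 2711 × 1523/1506.8 ≈ 2740.1 Hz.
Receding: f₂ = f · v/(v + v_s) = 2711 × 1523/1539.2 ≈ 2682.5 Hz.
Drop: f₁ − f₂ = 2f·v·v_s/(v² − v_s²) = 2 × 2711 × 1523 × 16.2/(1523² − 16.2²) ≈ 57.7 Hz.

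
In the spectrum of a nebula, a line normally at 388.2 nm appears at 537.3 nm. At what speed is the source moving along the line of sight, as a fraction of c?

λ'/λ₀ = 1.3841 > 1 (redshift), so the source is receding.
λ'/λ₀ = √((1 + β)/(1 − β)) for a receding source ⇒ β = (r² − 1)/(r² + 1) with r = λ'/λ₀.
β = (1.9157 − 1)/(1.9157 + 1) ≈ 0.314.

0.314c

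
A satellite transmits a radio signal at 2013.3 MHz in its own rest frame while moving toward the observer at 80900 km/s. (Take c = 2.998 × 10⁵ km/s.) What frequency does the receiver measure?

2655.1 MHz

β = v/c = 80900/299800 = 0.2698.
Relativistic Doppler for frequency: f' = f₀ · √((1 + β)/(1 − β)).
f' = 2013.3 × √(1.2698/0.7302) = 2013.3 × 1.31877 ≈ 2655.1 MHz.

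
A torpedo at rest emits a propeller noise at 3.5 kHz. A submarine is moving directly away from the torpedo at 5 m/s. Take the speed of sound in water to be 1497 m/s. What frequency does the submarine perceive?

Moving observer, stationary source: f' = f · (v − v_o)/v.
f' = 3.5 × (1497 − 5)/1497 = 3.5 × 1492/1497 ≈ 3.49 kHz.

3.49 kHz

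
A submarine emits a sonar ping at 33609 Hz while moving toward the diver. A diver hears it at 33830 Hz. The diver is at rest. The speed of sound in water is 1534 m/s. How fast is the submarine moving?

f' = f · v/(v − v_s) ⇒ v_s = v · |1 − f/f'|.
v_s = 1534 × |1 − 33609/33830| = 1534 × 0.006533 ≈ 10.0 m/s.

10.0 m/s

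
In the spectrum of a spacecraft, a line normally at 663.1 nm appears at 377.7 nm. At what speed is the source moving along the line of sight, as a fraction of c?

0.510c

λ'/λ₀ = 0.5696 < 1 (blueshift), so the source is approaching.
λ'/λ₀ = √((1 − β)/(1 + β)) for an approaching source ⇒ β = (1 − r²)/(1 + r²) with r = λ'/λ₀.
β = (1 − 0.3244)/(1 + 0.3244) ≈ 0.510.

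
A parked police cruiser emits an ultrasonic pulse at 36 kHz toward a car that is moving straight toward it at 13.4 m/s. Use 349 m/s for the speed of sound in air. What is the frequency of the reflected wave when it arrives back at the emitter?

At the car (a moving observer), f₁ = f₀ · (v + u)/v = 36 × 362.4/349 ≈ 37.4 kHz.
The reflection then acts as a moving source: f₂ = f₁ · v/(v − u) ≈ 38.9 kHz.

38.9 kHz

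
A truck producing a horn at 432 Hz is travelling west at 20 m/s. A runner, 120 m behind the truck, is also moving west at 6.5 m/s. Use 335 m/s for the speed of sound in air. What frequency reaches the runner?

416 Hz

The runner is behind, so the truck is moving away from it while the runner is moving toward the truck.
General Doppler shift: f' = f · (v + v_o)/(v + v_s).
f' = 432 × (335 + 6.5)/(335 + 20) = 432 × 341.5/355 ≈ 416 Hz.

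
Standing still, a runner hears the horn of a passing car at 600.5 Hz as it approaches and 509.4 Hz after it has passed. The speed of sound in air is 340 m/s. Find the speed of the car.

28 m/s

f₁/f₂ = (v + v_s)/(v − v_s), so v_s = v · (f₁ − f₂)/(f₁ + f₂).
v_s = 340 × (600.5 − 509.4)/(600.5 + 509.4) = 340 × 91.1/1109.9 ≈ 28 m/s.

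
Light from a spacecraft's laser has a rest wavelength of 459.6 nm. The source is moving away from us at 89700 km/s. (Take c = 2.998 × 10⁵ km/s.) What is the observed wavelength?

625.8 nm

β = v/c = 89700/299800 = 0.2992.
Relativistic Doppler for wavelength: λ' = λ₀ · √((1 + β)/(1 − β)).
λ' = 459.6 × √(1.2992/0.7008) = 459.6 × 1.36157 ≈ 625.8 nm.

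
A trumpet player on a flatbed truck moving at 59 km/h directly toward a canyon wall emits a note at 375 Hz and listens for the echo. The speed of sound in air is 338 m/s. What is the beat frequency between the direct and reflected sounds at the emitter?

59 km/h = 16.39 m/s.
The canyon wall receives the sound from a moving source: f₁ = f₀ · v/(v − v_e) = 375 × 338/321.61 ≈ 394.1 Hz.
On the return leg the trumpet player on a flatbed truck is a moving observer: f₂ = f₁ · (v + v_e)/v = 394.1 × 354.39/338 ≈ 413.2 Hz.
Beat against the emitted tone: |f₂ − f₀| = 2v_e·f₀/(v − v_e) = 2 × 16.39 × 375/321.61 ≈ 38.2 Hz.

38.2 Hz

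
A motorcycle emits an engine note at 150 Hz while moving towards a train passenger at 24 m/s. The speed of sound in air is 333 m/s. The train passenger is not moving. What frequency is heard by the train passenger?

162 Hz

With the source moving toward a stationary observer, f' = f · v/(v − v_s).
f' = 150 × 333/(333 − 24) = 150 × 333/309 ≈ 162 Hz.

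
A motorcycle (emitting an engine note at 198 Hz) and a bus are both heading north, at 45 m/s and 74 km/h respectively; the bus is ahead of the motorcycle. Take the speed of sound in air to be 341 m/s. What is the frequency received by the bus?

74 km/h = 20.56 m/s.
The bus is ahead, so the motorcycle is moving toward it while the bus is moving away from the motorcycle.
Both move, so f' = f · (v − v_o)/(v − v_s).
f' = 198 × (341 − 20.56)/(341 − 45) = 198 × 320.44/296 ≈ 214 Hz.

214 Hz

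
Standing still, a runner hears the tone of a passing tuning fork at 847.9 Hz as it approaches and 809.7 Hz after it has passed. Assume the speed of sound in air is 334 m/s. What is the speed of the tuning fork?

7.7 m/s

f₁/f₂ = (v + v_s)/(v − v_s), so v_s = v · (f₁ − f₂)/(f₁ + f₂).
v_s = 334 × (847.9 − 809.7)/(847.9 + 809.7) = 334 × 38.2/1657.6 ≈ 7.7 m/s.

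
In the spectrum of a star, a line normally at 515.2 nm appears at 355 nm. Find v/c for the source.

λ'/λ₀ = 0.6891 < 1 (blueshift), so the source is approaching.
λ'/λ₀ = √((1 − β)/(1 + β)) for an approaching source ⇒ β = (1 − r²)/(1 + r²) with r = λ'/λ₀.
β = (1 − 0.4748)/(1 + 0.4748) ≈ 0.356.

0.356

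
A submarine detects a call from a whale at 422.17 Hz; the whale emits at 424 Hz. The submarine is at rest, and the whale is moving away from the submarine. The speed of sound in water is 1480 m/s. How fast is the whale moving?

6.4 m/s

f' = f · v/(v + v_s) ⇒ v_s = v · |1 − f/f'|.
v_s = 1480 × |1 − 424/422.17| = 1480 × 0.004335 ≈ 6.4 m/s.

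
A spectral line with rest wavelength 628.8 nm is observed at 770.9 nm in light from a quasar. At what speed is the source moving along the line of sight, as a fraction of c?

λ'/λ₀ = 1.2260 > 1 (redshift), so the source is receding.
λ'/λ₀ = √((1 + β)/(1 − β)) for a receding source ⇒ β = (r² − 1)/(r² + 1) with r = λ'/λ₀.
β = (1.5030 − 1)/(1.5030 + 1) ≈ 0.201.

0.201c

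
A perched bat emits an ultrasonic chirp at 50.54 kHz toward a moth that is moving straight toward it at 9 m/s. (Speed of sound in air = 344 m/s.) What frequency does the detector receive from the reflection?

53.3 kHz

At the moth (a moving observer), f₁ = f₀ · (v + u)/v = 50.54 × 353/344 ≈ 51.9 kHz.
On reflection it acts as a source moving toward the stationary detector: f₂ = f₁ · v/(v − u) = 51.9 × 344/335 ≈ 53.3 kHz.
Equivalently f₂ = f₀ · (v + u)/(v − u).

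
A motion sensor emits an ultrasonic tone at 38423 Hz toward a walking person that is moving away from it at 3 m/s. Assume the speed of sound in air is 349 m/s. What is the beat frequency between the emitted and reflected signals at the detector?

655 Hz

The walking person first receives the wave as a moving observer: f₁ = f₀ · (v − u)/v = 38423 × (349 − 3)/349 ≈ 38093 Hz.
The reflection then acts as a moving source: f₂ = f₁ · v/(v + u) ≈ 37768 Hz.
Beat frequency: |f₂ − f₀| = 2u·f₀/(v + u) = 2 × 3 × 38423/352 ≈ 655 Hz.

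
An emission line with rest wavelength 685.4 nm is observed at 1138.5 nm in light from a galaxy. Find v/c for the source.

λ'/λ₀ = 1.6611 > 1 (redshift), so the source is receding.
λ'/λ₀ = √((1 + β)/(1 − β)) for a receding source ⇒ β = (r² − 1)/(r² + 1) with r = λ'/λ₀.
β = (2.7592 − 1)/(2.7592 + 1) ≈ 0.468.

0.468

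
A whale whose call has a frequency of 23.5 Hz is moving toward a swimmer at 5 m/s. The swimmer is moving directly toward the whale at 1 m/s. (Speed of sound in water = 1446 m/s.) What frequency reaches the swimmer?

With source approaching and observer approaching, f' = f · (v + v_o)/(v − v_s).
f' = 23.5 × (1446 + 1)/(1446 − 5) = 23.5 × 1447/1441 ≈ 23.6 Hz.

23.6 Hz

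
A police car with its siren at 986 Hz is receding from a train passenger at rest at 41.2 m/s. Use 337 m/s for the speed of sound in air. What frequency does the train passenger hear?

879 Hz

With the source moving away from a stationary observer, f' = f · v/(v + v_s).
f' = 986 × 337/(337 + 41.2) = 986 × 337/378.2 ≈ 879 Hz.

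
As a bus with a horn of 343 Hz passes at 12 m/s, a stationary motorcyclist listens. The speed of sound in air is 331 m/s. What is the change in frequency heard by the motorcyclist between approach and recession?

24.9 Hz

Approaching: f₁ = f · v/(v − v_s) = 343 × 331/319 ≈ 355.9 Hz.
Receding: f₂ = f · v/(v + v_s) = 343 × 331/343 ≈ 331.0 Hz.
Drop: f₁ − f₂ = 2f·v·v_s/(v² − v_s²) = 2 × 343 × 331 × 12/(331² − 12²) ≈ 24.9 Hz.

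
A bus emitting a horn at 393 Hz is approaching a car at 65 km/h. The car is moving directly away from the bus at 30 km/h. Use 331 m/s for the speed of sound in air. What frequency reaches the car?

405 Hz

65 km/h = 18.06 m/s; 30 km/h = 8.333 m/s.
Both move, so f' = f · (v − v_o)/(v − v_s).
f' = 393 × (331 − 8.333)/(331 − 18.06) = 393 × 322.67/312.94 ≈ 405 Hz.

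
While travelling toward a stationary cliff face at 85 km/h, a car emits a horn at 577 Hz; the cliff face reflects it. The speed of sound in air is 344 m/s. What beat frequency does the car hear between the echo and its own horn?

85 km/h = 23.61 m/s.
The cliff face receives the sound from a moving source: f₁ = f₀ · v/(v − v_e) = 577 × 344/320.39 ≈ 619.5 Hz.
On the return leg the car is a moving observer: f₂ = f₁ · (v + v_e)/v = 619.5 × 367.61/344 ≈ 662.0 Hz.
Equivalently f₂ = f₀ · (v + v_e)/(v − v_e).
Beat against the emitted tone: |f₂ − f₀| = 2v_e·f₀/(v − v_e) = 2 × 23.61 × 577/320.39 ≈ 85 Hz.

85 Hz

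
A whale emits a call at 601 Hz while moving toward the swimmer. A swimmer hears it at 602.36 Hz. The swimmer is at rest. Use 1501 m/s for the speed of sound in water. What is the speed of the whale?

3.4 m/s

f' = f · v/(v − v_s) ⇒ v_s = v · |1 − f/f'|.
v_s = 1501 × |1 − 601/602.36| = 1501 × 0.002258 ≈ 3.4 m/s.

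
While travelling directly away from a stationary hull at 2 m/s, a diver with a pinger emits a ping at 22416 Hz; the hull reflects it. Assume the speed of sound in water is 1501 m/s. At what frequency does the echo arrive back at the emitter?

22356 Hz

The hull receives the sound from a moving source: f₁ = f₀ · v/(v + v_e) = 22416 × 1501/1503 ≈ 22386 Hz.
On the return leg the diver with a pinger is a moving observer: f₂ = f₁ · (v − v_e)/v = 22386 × 1499/1501 ≈ 22356 Hz.
Equivalently f₂ = f₀ · (v − v_e)/(v + v_e).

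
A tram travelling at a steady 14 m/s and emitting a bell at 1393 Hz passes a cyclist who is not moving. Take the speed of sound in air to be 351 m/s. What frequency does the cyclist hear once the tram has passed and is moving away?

1340 Hz

Receding: f₂ = f · v/(v + v_s) = 1393 × 351/365 ≈ 1340 Hz.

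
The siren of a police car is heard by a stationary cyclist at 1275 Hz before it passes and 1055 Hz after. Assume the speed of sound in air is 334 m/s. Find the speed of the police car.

f₁/f₂ = (v + v_s)/(v − v_s), so v_s = v · (f₁ − f₂)/(f₁ + f₂).
v_s = 334 × (1275 − 1055)/(1275 + 1055) = 334 × 220/2330 ≈ 32 m/s.

32 m/s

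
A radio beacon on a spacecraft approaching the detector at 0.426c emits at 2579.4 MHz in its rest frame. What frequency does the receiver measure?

Relativistic Doppler for frequency: f' = f₀ · √((1 + β)/(1 − β)).
f' = 2579.4 × √(1.4260/0.5740) = 2579.4 × 1.57617 ≈ 4065.6 MHz.

4065.6 MHz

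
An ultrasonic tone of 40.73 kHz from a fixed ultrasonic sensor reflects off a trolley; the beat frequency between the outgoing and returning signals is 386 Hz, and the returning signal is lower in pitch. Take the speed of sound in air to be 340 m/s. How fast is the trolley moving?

Double Doppler shift off a moving reflector: f₂ = f₀ · (v + u)/(v − u) (u > 0 toward emitter).
Returning signal is lower, so f₂ = f₀ − Δf = 40730 − 386 = 40344 Hz.
Rearranging, u = v · (f₂ − f₀)/(f₂ + f₀) = 340 × -386/81074 ≈ -1.62 m/s.
So the trolley is moving at 1.62 m/s away from the emitter.

1.62 m/s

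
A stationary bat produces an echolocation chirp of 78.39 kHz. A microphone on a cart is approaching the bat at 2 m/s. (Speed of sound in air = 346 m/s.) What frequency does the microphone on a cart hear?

Moving observer, stationary source: f' = f · (v + v_o)/v.
f' = 78.39 × (346 + 2)/346 = 78.39 × 348/346 ≈ 78.8 kHz.

78.8 kHz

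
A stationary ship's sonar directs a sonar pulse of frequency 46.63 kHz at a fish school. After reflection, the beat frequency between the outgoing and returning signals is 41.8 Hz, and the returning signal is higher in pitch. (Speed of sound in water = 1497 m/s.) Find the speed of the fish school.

Double Doppler shift off a moving reflector: f₂ = f₀ · (v + u)/(v − u) (u > 0 toward emitter).
Returning signal is higher, so f₂ = f₀ + Δf = 46630 + 41.8 = 46671.8 Hz.
Rearranging, u = v · (f₂ − f₀)/(f₂ + f₀) = 1497 × 41.8/93301.8 ≈ 0.67 m/s.
So the fish school is moving at 0.67 m/s toward the emitter.

0.67 m/s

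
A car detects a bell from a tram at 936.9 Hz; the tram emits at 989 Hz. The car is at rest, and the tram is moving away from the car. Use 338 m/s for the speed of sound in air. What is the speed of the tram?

f' = f · v/(v + v_s) ⇒ v_s = v · |1 − f/f'|.
v_s = 338 × |1 − 989/936.9| = 338 × 0.05561 ≈ 18.8 m/s.

18.8 m/s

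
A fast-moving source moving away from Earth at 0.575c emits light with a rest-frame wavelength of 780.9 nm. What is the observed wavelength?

1503.3 nm

Relativistic Doppler for wavelength: λ' = λ₀ · √((1 + β)/(1 − β)).
λ' = 780.9 × √(1.5750/0.4250) = 780.9 × 1.92507 ≈ 1503.3 nm.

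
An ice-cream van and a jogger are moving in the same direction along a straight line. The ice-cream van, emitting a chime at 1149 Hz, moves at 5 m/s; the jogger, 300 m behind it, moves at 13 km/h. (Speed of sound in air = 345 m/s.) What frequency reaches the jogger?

1144 Hz

13 km/h = 3.611 m/s.
The jogger is behind, so the ice-cream van is moving away from it while the jogger is moving toward the ice-cream van.
Both move, so f' = f · (v + v_o)/(v + v_s).
f' = 1149 × (345 + 3.611)/(345 + 5) = 1149 × 348.61/350 ≈ 1144 Hz.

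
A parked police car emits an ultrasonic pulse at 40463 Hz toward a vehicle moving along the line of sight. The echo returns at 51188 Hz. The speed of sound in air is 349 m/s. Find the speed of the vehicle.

Double Doppler shift off a moving reflector: f₂ = f₀ · (v + u)/(v − u) (u > 0 toward emitter).
Rearranging, u = v · (f₂ − f₀)/(f₂ + f₀) = 349 × 10725/91651 ≈ 41 m/s.
So the vehicle is moving at 41 m/s toward the emitter.

41 m/s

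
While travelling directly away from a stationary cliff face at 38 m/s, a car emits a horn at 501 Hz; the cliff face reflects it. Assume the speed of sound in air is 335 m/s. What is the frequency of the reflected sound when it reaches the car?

The cliff face receives the sound from a moving source: f₁ = f₀ · v/(v + v_e) = 501 × 335/373 ≈ 450 Hz.
On the return leg the car is a moving observer: f₂ = f₁ · (v − v_e)/v = 450 × 297/335 ≈ 399 Hz.
Equivalently f₂ = f₀ · (v − v_e)/(v + v_e).

399 Hz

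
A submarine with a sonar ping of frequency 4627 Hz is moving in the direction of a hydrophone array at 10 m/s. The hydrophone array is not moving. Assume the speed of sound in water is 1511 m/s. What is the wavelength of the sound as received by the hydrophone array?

Only the source moves, toward the listener, so f' = f · v/(v − v_s).
f' = 4627 × 1511/(1511 − 10) ≈ 4658 Hz.
λ' = v/f' = 1511/4657.83 ≈ 32.4 cm.

32.4 cm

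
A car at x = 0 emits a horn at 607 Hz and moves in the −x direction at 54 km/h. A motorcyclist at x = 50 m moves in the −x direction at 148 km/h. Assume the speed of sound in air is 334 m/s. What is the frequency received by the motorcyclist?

652 Hz

54 km/h = 15 m/s; 148 km/h = 41.11 m/s.
The observer lies on the +x side, so the source is heading away from the observer and the observer is heading toward the source.
General Doppler shift: f' = f · (v + v_o)/(v + v_s).
f' = 607 × (334 + 41.11)/(334 + 15) = 607 × 375.11/349 ≈ 652 Hz.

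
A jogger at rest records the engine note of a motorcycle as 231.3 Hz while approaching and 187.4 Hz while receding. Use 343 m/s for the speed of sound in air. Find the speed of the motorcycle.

f₁/f₂ = (v + v_s)/(v − v_s), so v_s = v · (f₁ − f₂)/(f₁ + f₂).
v_s = 343 × (231.3 − 187.4)/(231.3 + 187.4) = 343 × 43.9/418.7 ≈ 36 m/s.

36 m/s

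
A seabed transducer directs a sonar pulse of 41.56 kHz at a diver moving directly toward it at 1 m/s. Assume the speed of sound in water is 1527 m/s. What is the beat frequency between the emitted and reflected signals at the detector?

54.5 Hz

At the diver (a moving observer), f₁ = f₀ · (v + u)/v = 41.56 × 1528/1527 ≈ 41.5872 kHz.
The reflection then acts as a moving source: f₂ = f₁ · v/(v − u) ≈ 41.6145 kHz.
Beat frequency (with f₀ = 41560 Hz): |f₂ − f₀| = 2u·f₀/(v − u) = 2 × 1 × 41560/1526 ≈ 54.5 Hz.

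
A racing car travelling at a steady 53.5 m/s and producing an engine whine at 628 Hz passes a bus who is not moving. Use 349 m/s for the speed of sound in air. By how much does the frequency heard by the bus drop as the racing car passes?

197 Hz

Approaching: f₁ = f · v/(v − v_s) = 628 × 349/295.5 ≈ 742 Hz.
Receding: f₂ = f · v/(v + v_s) = 628 × 349/402.5 ≈ 545 Hz.
Drop: f₁ − f₂ = 2f·v·v_s/(v² − v_s²) = 2 × 628 × 349 × 53.5/(349² − 53.5²) ≈ 197 Hz.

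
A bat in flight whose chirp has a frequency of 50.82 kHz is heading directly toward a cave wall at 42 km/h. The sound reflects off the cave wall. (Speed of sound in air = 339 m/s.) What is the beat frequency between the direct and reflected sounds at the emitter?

42 km/h = 11.67 m/s.
The cave wall receives the sound from a moving source: f₁ = f₀ · v/(v − v_e) = 50.82 × 339/327.33 ≈ 52.63 kHz.
On the return leg the bat in flight is a moving observer: f₂ = f₁ · (v + v_e)/v = 52.63 × 350.67/339 ≈ 54.44 kHz.
Beat against the emitted tone (with f₀ = 50820 Hz): |f₂ − f₀| = 2v_e·f₀/(v − v_e) = 2 × 11.67 × 50820/327.33 ≈ 3623 Hz.

3623 Hz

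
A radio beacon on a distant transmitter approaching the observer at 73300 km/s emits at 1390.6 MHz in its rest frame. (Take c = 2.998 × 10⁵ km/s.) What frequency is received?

1784.8 MHz

β = v/c = 73300/299800 = 0.2445.
Relativistic Doppler for frequency: f' = f₀ · √((1 + β)/(1 − β)).
f' = 1390.6 × √(1.2445/0.7555) = 1390.6 × 1.28345 ≈ 1784.8 MHz.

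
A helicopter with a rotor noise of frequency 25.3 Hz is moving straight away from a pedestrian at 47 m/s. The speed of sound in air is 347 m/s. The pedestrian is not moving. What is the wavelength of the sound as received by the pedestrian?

15.57 m

Only the source moves, away from the listener, so f' = f · v/(v + v_s).
f' = 25.3 × 347/(347 + 47) ≈ 22.3 Hz.
λ' = v/f' = 347/22.282 ≈ 15.57 m.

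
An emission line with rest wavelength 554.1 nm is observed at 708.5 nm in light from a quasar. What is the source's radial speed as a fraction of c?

λ'/λ₀ = 1.2787 > 1 (redshift), so the source is receding.
λ'/λ₀ = √((1 + β)/(1 − β)) for a receding source ⇒ β = (r² − 1)/(r² + 1) with r = λ'/λ₀.
β = (1.6349 − 1)/(1.6349 + 1) ≈ 0.241.

0.241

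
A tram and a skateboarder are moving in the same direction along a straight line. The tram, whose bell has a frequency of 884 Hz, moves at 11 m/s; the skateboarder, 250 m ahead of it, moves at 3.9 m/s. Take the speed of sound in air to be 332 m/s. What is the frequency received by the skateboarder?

904 Hz

The skateboarder is ahead, so the tram is moving toward it while the skateboarder is moving away from the tram.
Both move, so f' = f · (v − v_o)/(v − v_s).
f' = 884 × (332 − 3.9)/(332 − 11) = 884 × 328.1/321 ≈ 904 Hz.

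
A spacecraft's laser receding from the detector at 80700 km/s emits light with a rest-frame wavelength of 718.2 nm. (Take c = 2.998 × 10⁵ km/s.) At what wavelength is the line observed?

946.5 nm

β = v/c = 80700/299800 = 0.2692.
Relativistic Doppler for wavelength: λ' = λ₀ · √((1 + β)/(1 − β)).
λ' = 718.2 × √(1.2692/0.7308) = 718.2 × 1.31782 ≈ 946.5 nm.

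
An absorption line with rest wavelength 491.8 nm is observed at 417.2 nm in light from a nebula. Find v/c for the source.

λ'/λ₀ = 0.8483 < 1 (blueshift), so the source is approaching.
λ'/λ₀ = √((1 − β)/(1 + β)) for an approaching source ⇒ β = (1 − r²)/(1 + r²) with r = λ'/λ₀.
β = (1 − 0.7196)/(1 + 0.7196) ≈ 0.163.

0.163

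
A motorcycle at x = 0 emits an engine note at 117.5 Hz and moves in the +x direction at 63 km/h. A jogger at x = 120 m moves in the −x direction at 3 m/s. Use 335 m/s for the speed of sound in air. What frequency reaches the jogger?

125 Hz

63 km/h = 17.5 m/s.
The observer lies on the +x side, so the source is heading toward the observer and the observer is heading toward the source.
With source approaching and observer approaching, f' = f · (v + v_o)/(v − v_s).
f' = 117.5 × (335 + 3)/(335 − 17.5) = 117.5 × 338/317.5 ≈ 125 Hz.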